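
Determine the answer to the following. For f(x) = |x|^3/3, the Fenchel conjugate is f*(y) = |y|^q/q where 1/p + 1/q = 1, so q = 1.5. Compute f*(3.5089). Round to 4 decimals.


The conjugate exponent q satisfies 1/p + 1/q = 1.
p = 3, so q = 3/(3 - 1) = 1.5
|y|^q = 3.5089^1.5 = 6.5729
f*(3.5089) = 6.5729 / 1.5 = 4.3819


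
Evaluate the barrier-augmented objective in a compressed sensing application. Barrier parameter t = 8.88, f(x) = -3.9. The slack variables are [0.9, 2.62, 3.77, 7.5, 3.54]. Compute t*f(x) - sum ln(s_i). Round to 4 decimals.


Step 1: Compute log-barrier.
ln values: [-0.1054, 0.9632, 1.3271, 2.0149, 1.2641]
phi = -(-0.1054 + 0.9632 + 1.3271 + 2.0149 + 1.2641) = -5.4639
Step 2: Compute augmented objective.
t*f(x) = 8.88*-3.9 = -34.632
Total = -34.632 - 5.4639 = -40.0959


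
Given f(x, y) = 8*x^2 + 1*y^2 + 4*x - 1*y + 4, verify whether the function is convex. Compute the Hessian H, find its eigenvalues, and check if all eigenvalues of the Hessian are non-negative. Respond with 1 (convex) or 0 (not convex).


The Hessian of f(x,y) = 8*x^2 + 1*y^2 + 4*x - 1*y + 4 is:
H = [[16, 0], [0, 2]]
Trace = 16 + 2 = 18
Determinant = 16*2 - (0)^2 = 32
Discriminant = (18)^2 - 4*32 = 196.0
Eigenvalues: lambda_1 = 2.0, lambda_2 = 16.0
The function is convex.

1


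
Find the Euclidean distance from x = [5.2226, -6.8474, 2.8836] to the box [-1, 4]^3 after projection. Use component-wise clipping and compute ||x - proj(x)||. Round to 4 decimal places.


Project each component onto [-1, 4].
clip(5.2226) = 4.0, clip(-6.8474) = -1.0, clip(2.8836) = 2.8836
Projection = [4.0, -1.0, 2.8836]
Squared diffs: [1.4948, 34.1921, 0.0]
Distance = sqrt(35.6869) = 5.9738


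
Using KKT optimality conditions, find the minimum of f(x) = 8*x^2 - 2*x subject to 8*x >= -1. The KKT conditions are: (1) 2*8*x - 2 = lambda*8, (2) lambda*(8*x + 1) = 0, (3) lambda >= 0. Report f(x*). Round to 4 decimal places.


Step 1: Try lambda = 0 (constraint inactive).
Stationarity: 2*8*x - 2 = 0
x* = 2/(2*8) = 0.125
Check constraint: 8*0.125 = 1.0 >= -1 -- satisfied.
Step 2: Compute optimal value.
f(x*) = 8*0.125^2 - 2*0.125 = -0.125


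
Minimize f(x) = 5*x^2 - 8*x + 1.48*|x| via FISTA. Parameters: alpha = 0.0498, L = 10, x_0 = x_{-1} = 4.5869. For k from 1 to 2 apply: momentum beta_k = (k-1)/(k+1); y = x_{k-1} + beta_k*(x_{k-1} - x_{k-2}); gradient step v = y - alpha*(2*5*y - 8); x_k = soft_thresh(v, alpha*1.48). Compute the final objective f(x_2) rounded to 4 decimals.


FISTA on f(x) = 5*x^2 - 8*x + 1.48*|x|
L = 10, alpha = 0.0498
Iteration 1: beta = 0.0, y = 4.5869 + 0.0*(4.5869 - 4.5869) = 4.5869
  grad(y) = 37.869, v = y - alpha*grad = 2.701
  prox(v) = soft_thresh(2.701, 0.0737) = 2.6273
Iteration 2: beta = 0.3333, y = 2.6273 + 0.3333*(2.6273 - 4.5869) = 1.9741
  grad(y) = 11.7413, v = y - alpha*grad = 1.3894
  prox(v) = soft_thresh(1.3894, 0.0737) = 1.3157
f(x_2) = 5*1.3157^2 - 8*1.3157 + 1.48*|1.3157| = 0.077


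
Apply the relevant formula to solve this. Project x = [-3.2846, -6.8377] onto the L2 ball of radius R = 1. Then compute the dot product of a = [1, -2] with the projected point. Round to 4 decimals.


Step 1: Compute ||x|| (intermediates to 6 decimals).
||x|| = sqrt((-3.2846)^2 + (-6.8377)^2) = 7.585693
Step 2: Project.
Since ||x|| > R, scale = R/||x|| = 1/7.585693 = 0.131827, proj(x) = scale * x
proj(x) = [-0.432999, -0.901393]
Step 3: Dot product.
a^T * proj(x) = 1*(-0.432999) - 2*(-0.901393) = 1.3698


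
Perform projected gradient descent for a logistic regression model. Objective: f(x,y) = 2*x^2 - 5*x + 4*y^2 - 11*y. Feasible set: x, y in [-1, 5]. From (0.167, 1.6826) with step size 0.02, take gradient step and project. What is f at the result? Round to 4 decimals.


Step 1: Compute gradient at (0.167, 1.6826).
grad_x = 2*2*0.167 - 5 = -4.332
grad_y = 2*4*1.6826 - 11 = 2.4608
Step 2: Gradient step.
x_raw = 0.167 - 0.02*-4.332 = 0.2536
y_raw = 1.6826 - 0.02*2.4608 = 1.6334
Step 3: Project onto [-1, 5].
x_proj = clip(0.2536) = 0.2536
y_proj = clip(1.6334) = 1.6334
Step 4: Evaluate f.
f(0.2536, 1.6334) = -8.435


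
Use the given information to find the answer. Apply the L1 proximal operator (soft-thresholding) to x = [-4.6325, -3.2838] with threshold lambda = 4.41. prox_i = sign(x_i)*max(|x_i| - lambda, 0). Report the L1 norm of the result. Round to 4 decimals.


Soft-thresholding with lambda = 4.41:
prox(-4.6325) = sign(-4.6325)*max(|-4.6325| - 4.41, 0) = -0.2225
prox(-3.2838) = sign(-3.2838)*max(|-3.2838| - 4.41, 0) = 0.0
prox(x) = [-0.2225, 0.0]
||prox(x)||_1 = 0.2225 + 0.0 = 0.2225


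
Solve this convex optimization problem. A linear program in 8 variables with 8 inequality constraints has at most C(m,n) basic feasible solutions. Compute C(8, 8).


Each vertex corresponds to some choice of n active constraints out of m, so the number of vertices is at most C(m, n) = m! / (n!(m-n)!).
m = 8, n = 8
Numerator: 8 * 7 * 6 * 5 * 4 * 3 * 2 * 1
Denominator: 8! = 40320
C(8, 8) = 1


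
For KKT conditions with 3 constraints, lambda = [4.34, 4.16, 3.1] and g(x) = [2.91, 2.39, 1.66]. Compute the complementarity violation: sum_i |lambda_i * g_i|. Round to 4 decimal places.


KKT complementary slackness check:
lambda_1 * g_1 = 4.34 * 2.91 = 12.6294
lambda_2 * g_2 = 4.16 * 2.39 = 9.9424
lambda_3 * g_3 = 3.1 * 1.66 = 5.146
Total violation = 12.6294 + 9.9424 + 5.146 = 27.7178


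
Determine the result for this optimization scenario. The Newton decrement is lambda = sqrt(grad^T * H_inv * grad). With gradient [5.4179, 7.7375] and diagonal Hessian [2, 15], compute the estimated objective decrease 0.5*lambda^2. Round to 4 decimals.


Step 1: H is diagonal, so H^(-1) * g = [2.709, 0.5158].
Step 2: g^T H^(-1) g = sum_i g_i^2 / H_ii
  = (5.4179)^2/2 + (7.7375)^2/15
  = 14.6768 + 3.9913 = 18.6681
Step 3: Objective decrease = 0.5 * g^T H^(-1) g = 9.334


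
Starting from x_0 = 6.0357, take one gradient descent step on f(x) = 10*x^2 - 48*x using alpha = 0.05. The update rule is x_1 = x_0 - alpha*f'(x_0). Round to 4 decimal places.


We compute the gradient at x_0 and apply the update.
f'(x) = 20*x - 48
f'(6.0357) = 20*6.0357 - 48 = 72.714
x_1 = 6.0357 - 0.05*72.714 = 2.4


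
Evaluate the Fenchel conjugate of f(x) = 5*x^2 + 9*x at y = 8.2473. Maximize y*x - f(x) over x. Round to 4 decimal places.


f*(y) = sup_x {y*x - a*x^2 - b*x} = sup_x {(y-b)*x - a*x^2}
FOC: (y - b) - 2a*x = 0 => x* = (y - b)/(2a)
x* = (8.2473 - 9)/(2*5) = -0.0753
f*(8.2473) = (y-b)^2/(4a) = (8.2473 - 9)^2/(4*5)
= 0.5666/20 = 0.0283


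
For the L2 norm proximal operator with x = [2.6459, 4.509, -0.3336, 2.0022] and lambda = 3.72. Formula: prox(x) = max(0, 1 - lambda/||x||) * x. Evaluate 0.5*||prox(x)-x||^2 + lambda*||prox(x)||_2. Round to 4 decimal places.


Step 1: Compute ||x||.
||x|| = 5.6082
Step 2: Compute scaling factor.
scale = max(0, 1 - 3.72/5.6082) = 0.3367
Step 3: prox(x) = [0.8908, 1.5181, -0.1123, 0.6741]
||prox(x)|| = 1.8882
Step 4: Proximal objective.
0.5*||prox-x||^2 = 6.9192
lambda*||prox|| = 7.0241
Total = 13.9433


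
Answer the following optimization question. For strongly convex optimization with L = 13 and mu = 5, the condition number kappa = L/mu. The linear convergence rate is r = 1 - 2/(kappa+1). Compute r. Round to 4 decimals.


Step 1: Compute the condition number.
kappa = L/mu = 13/5 = 2.6
Step 2: Compute the convergence rate.
r = 1 - 2/(kappa + 1) = 1 - 2*mu/(L + mu) = (L - mu)/(L + mu) = 8/18 = 0.4444


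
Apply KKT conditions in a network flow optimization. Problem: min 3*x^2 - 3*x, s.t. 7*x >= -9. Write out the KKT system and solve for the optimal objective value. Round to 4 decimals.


Step 1: Try lambda = 0 (constraint inactive).
Stationarity: 2*3*x - 3 = 0
x* = 3/(2*3) = 0.5
Check constraint: 7*0.5 = 3.5 >= -9 -- satisfied.
Step 2: Compute optimal value.
f(x*) = 3*0.5^2 - 3*0.5 = -0.75


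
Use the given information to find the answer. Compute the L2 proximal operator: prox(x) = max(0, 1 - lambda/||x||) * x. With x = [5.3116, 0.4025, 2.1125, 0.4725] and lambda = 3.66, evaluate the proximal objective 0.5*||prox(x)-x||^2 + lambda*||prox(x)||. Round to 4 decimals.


Step 1: Compute ||x||.
||x|| = 5.7499
Step 2: Compute scaling factor.
scale = max(0, 1 - 3.66/5.7499) = 0.3635
Step 3: prox(x) = [1.9306, 0.1463, 0.7678, 0.1717]
||prox(x)|| = 2.0899
Step 4: Proximal objective.
0.5*||prox-x||^2 = 6.6978
lambda*||prox|| = 7.649
Total = 14.3467


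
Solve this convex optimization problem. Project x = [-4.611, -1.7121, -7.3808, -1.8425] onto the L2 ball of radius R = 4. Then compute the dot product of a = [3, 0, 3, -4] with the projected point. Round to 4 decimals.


Step 1: Compute ||x|| (intermediates to 6 decimals).
||x|| = sqrt((-4.611)^2 + (-1.7121)^2 + (-7.3808)^2 + (-1.8425)^2) = 9.058897
Step 2: Project.
Since ||x|| > R, scale = R/||x|| = 4/9.058897 = 0.441555, proj(x) = scale * x
proj(x) = [-2.03601, -0.755986, -3.259029, -0.813565]
Step 3: Dot product.
a^T * proj(x) = 3*(-2.03601) + 0*(-0.755986) + 3*(-3.259029) - 4*(-0.813565) = -12.6309


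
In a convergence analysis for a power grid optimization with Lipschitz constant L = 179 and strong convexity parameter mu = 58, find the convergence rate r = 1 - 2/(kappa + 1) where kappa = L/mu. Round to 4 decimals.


Step 1: Compute the condition number.
kappa = L/mu = 179/58 = 3.0862
Step 2: Compute the convergence rate.
r = 1 - 2/(kappa + 1) = 1 - 2*mu/(L + mu) = (L - mu)/(L + mu) = 121/237 = 0.5105


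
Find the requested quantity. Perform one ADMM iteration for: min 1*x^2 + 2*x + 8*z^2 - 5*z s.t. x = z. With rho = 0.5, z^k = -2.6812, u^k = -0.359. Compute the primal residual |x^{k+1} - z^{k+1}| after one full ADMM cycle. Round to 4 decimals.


ADMM iteration with rho = 0.5, z^k = -2.6812, u^k = -0.359
Step 1: x-update.
Minimize 1*x^2 + 2*x + (0.5/2)*(x + 2.6812 - 0.359)^2
FOC: (2*1 + 0.5)*x = -2 + 0.5*(-2.6812 + 0.359)
x^{k+1} = -1.2644
Step 2: z-update.
Minimize 8*z^2 - 5*z + (0.5/2)*(-1.2644 - z - 0.359)^2
FOC: (2*8 + 0.5)*z = 5 + 0.5*(-1.2644 - 0.359)
z^{k+1} = 0.2538
Step 3: u-update.
u^{k+1} = -0.359 - 1.2644 - 0.2538 = -1.8773
Step 4: Primal residual = |-1.2644 - 0.2538| = 1.5183


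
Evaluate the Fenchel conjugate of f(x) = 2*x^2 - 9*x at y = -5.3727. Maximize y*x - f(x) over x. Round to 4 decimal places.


f*(y) = sup_x {y*x - a*x^2 - b*x} = sup_x {(y-b)*x - a*x^2}
FOC: (y - b) - 2a*x = 0 => x* = (y - b)/(2a)
x* = (-5.3727 + 9)/(2*2) = 0.9068
f*(-5.3727) = (y-b)^2/(4a) = (-5.3727 + 9)^2/(4*2)
= 13.1573/8 = 1.6447


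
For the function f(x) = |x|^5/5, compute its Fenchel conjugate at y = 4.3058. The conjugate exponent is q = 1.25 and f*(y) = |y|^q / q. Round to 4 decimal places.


The conjugate exponent q satisfies 1/p + 1/q = 1.
p = 5, so q = 5/(5 - 1) = 1.25
|y|^q = 4.3058^1.25 = 6.2025
f*(4.3058) = 6.2025 / 1.25 = 4.962


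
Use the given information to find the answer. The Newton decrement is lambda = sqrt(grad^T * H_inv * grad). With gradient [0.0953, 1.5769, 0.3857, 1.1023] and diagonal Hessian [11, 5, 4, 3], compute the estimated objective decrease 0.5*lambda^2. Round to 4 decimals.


Step 1: H is diagonal, so H^(-1) * g = [0.0087, 0.3154, 0.0964, 0.3674].
Step 2: g^T H^(-1) g = sum_i g_i^2 / H_ii
  = (0.0953)^2/11 + (1.5769)^2/5 + (0.3857)^2/4 + (1.1023)^2/3
  = 0.0008 + 0.4973 + 0.0372 + 0.405 = 0.9404
Step 3: Objective decrease = 0.5 * g^T H^(-1) g = 0.4702


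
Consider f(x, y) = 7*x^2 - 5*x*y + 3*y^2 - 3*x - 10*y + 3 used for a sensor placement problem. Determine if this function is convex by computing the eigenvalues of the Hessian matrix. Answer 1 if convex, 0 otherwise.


The Hessian of f(x,y) = 7*x^2 - 5*x*y + 3*y^2 - 3*x - 10*y + 3 is:
H = [[14, -5], [-5, 6]]
Trace = 14 + 6 = 20
Determinant = 14*6 - (-5)^2 = 59
Discriminant = (20)^2 - 4*59 = 164.0
Eigenvalues: lambda_1 = 3.5969, lambda_2 = 16.4031
The function is convex.

1


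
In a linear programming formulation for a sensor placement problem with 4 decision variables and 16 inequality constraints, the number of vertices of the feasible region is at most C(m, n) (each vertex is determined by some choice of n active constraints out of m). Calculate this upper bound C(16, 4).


Each vertex corresponds to some choice of n active constraints out of m, so the number of vertices is at most C(m, n) = m! / (n!(m-n)!).
m = 16, n = 4
Numerator: 16 * 15 * 14 * 13
Denominator: 4! = 24
C(16, 4) = 1820


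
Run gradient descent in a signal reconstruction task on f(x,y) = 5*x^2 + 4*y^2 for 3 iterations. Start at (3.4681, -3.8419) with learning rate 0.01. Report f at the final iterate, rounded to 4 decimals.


Gradient descent on f(x,y) = 5*x^2 + 4*y^2.
Starting point: (3.4681, -3.8419), alpha = 0.01
Step 1: grad_x = 2*5*3.4681 = 34.681, grad_y = 2*4*-3.8419 = -30.7352
  x_1 = 3.4681 - 0.01*34.681 = 3.1213
  y_1 = -3.8419 - 0.01*-30.7352 = -3.5345
Step 2: grad_x = 2*5*3.1213 = 31.2129, grad_y = 2*4*-3.5345 = -28.2764
  x_2 = 3.1213 - 0.01*31.2129 = 2.8092
  y_2 = -3.5345 - 0.01*-28.2764 = -3.2518
Step 3: grad_x = 2*5*2.8092 = 28.0916, grad_y = 2*4*-3.2518 = -26.0143
  x_3 = 2.8092 - 0.01*28.0916 = 2.5282
  y_3 = -3.2518 - 0.01*-26.0143 = -2.9916
f(2.5282, -2.9916) = 5*2.5282^2 + 4*(-2.9916)^2 = 67.7598


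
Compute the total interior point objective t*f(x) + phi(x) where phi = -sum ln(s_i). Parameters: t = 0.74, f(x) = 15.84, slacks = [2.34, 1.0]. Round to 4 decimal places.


Step 1: Compute log-barrier.
ln values: [0.8502, 0.0]
phi = -(0.8502 + 0.0) = -0.8502
Step 2: Compute augmented objective.
t*f(x) = 0.74*15.84 = 11.7216
Total = 11.7216 - 0.8502 = 10.8714


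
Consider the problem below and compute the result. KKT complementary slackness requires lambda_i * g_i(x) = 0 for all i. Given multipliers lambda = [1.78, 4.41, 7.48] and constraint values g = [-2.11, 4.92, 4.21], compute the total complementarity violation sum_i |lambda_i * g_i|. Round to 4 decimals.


KKT complementary slackness check:
lambda_1 * g_1 = 1.78 * -2.11 = -3.7558
lambda_2 * g_2 = 4.41 * 4.92 = 21.6972
lambda_3 * g_3 = 7.48 * 4.21 = 31.4908
Total violation = 3.7558 + 21.6972 + 31.4908 = 56.9438


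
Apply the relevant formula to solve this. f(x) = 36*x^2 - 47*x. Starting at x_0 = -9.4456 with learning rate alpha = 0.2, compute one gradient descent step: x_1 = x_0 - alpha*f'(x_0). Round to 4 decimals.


We compute the gradient at x_0 and apply the update.
f'(x) = 72*x - 47
f'(-9.4456) = 72*-9.4456 - 47 = -727.0832
x_1 = -9.4456 - 0.2*-727.0832 = 135.971


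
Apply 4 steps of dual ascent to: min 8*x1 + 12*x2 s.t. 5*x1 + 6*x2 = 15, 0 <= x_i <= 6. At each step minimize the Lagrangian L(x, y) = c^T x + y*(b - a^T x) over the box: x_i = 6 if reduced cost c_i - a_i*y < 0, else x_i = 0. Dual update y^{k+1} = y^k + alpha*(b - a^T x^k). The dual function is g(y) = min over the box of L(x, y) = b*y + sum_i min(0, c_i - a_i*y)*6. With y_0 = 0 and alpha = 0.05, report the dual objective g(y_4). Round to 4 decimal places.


Dual ascent for LP: min 8*x1 + 12*x2, 5*x1 + 6*x2 = 15, 0 <= x_i <= 6
Step 1: y^k = 0.0, reduced costs: (8.0, 12.0)
  x^k = (0.0, 0.0), subgradient = b - a^T x = 15.0
  y^{k+1} = 0.0 + 0.05*15.0 = 0.75
Step 2: y^k = 0.75, reduced costs: (4.25, 7.5)
  x^k = (0.0, 0.0), subgradient = b - a^T x = 15.0
  y^{k+1} = 0.75 + 0.05*15.0 = 1.5
Step 3: y^k = 1.5, reduced costs: (0.5, 3.0)
  x^k = (0.0, 0.0), subgradient = b - a^T x = 15.0
  y^{k+1} = 1.5 + 0.05*15.0 = 2.25
Step 4: y^k = 2.25, reduced costs: (-3.25, -1.5)
  x^k = (6.0, 6.0), subgradient = b - a^T x = -51.0
  y^{k+1} = 2.25 + 0.05*-51.0 = -0.3
Dual objective at y_4 = -0.3: reduced costs (9.5, 13.8), box minimizer x = (0.0, 0.0)
g(y_4) = b*y + (c1 - a1*y)*x1 + (c2 - a2*y)*x2 = 15*(-0.3) + 9.5*0.0 + 13.8*0.0 = -4.5 + 0.0 + 0.0 = -4.5


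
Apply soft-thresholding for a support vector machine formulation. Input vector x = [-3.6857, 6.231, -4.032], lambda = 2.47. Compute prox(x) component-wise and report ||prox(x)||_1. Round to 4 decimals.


Soft-thresholding with lambda = 2.47:
prox(-3.6857) = sign(-3.6857)*max(|-3.6857| - 2.47, 0) = -1.2157
prox(6.231) = sign(6.231)*max(|6.231| - 2.47, 0) = 3.761
prox(-4.032) = sign(-4.032)*max(|-4.032| - 2.47, 0) = -1.562
prox(x) = [-1.2157, 3.761, -1.562]
||prox(x)||_1 = 1.2157 + 3.761 + 1.562 = 6.5387


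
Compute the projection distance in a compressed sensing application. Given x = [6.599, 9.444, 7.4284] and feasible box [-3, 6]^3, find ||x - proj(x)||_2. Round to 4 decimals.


Project each component onto [-3, 6].
clip(6.599) = 6.0, clip(9.444) = 6.0, clip(7.4284) = 6.0
Projection = [6.0, 6.0, 6.0]
Squared diffs: [0.3588, 11.8611, 2.0403]
Distance = sqrt(14.2602) = 3.7763


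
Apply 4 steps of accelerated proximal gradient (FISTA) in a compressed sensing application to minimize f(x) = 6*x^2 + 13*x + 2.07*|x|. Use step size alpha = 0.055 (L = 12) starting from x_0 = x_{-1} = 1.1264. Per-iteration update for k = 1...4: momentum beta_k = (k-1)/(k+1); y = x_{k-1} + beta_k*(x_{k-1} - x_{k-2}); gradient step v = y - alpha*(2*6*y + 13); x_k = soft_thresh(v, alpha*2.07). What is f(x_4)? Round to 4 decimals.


FISTA on f(x) = 6*x^2 + 13*x + 2.07*|x|
L = 12, alpha = 0.055
Iteration 1: beta = 0.0, y = 1.1264 + 0.0*(1.1264 - 1.1264) = 1.1264
  grad(y) = 26.5168, v = y - alpha*grad = -0.332
  prox(v) = soft_thresh(-0.332, 0.1139) = -0.2182
Iteration 2: beta = 0.3333, y = -0.2182 + 0.3333*(-0.2182 - 1.1264) = -0.6664
  grad(y) = 5.0036, v = y - alpha*grad = -0.9416
  prox(v) = soft_thresh(-0.9416, 0.1139) = -0.8277
Iteration 3: beta = 0.5, y = -0.8277 + 0.5*(-0.8277 + 0.2182) = -1.1325
  grad(y) = -0.5898, v = y - alpha*grad = -1.1
  prox(v) = soft_thresh(-1.1, 0.1139) = -0.9862
Iteration 4: beta = 0.6, y = -0.9862 + 0.6*(-0.9862 + 0.8277) = -1.0813
  grad(y) = 0.0246, v = y - alpha*grad = -1.0826
  prox(v) = soft_thresh(-1.0826, 0.1139) = -0.9688
f(x_4) = 6*(-0.9688)^2 + 13*(-0.9688) + 2.07*|-0.9688| = -4.9576


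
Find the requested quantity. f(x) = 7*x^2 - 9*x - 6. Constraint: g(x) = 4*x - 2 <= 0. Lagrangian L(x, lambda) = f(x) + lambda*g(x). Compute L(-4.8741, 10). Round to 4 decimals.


Step 1: Evaluate f(x).
f(-4.8741) = 7*(-4.8741)^2 - 9*(-4.8741) - 6 = 204.1649
Step 2: Evaluate g(x).
g(-4.8741) = 4*-4.8741 - 2 = -21.4964
Step 3: Compute Lagrangian.
L = 204.1649 + 10*-21.4964 = -10.7991


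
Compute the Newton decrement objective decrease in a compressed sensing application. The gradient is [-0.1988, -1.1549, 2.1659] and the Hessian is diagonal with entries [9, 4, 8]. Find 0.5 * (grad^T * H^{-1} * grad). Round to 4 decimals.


Step 1: H is diagonal, so H^(-1) * g = [-0.0221, -0.2887, 0.2707].
Step 2: g^T H^(-1) g = sum_i g_i^2 / H_ii
  = (-0.1988)^2/9 + (-1.1549)^2/4 + (2.1659)^2/8
  = 0.0044 + 0.3334 + 0.5864 = 0.9242
Step 3: Objective decrease = 0.5 * g^T H^(-1) g = 0.4621


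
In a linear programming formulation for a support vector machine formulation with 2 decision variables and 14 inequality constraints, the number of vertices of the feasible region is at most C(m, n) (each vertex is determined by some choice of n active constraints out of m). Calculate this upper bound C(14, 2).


Each vertex corresponds to some choice of n active constraints out of m, so the number of vertices is at most C(m, n) = m! / (n!(m-n)!).
m = 14, n = 2
Numerator: 14 * 13
Denominator: 2! = 2
C(14, 2) = 91


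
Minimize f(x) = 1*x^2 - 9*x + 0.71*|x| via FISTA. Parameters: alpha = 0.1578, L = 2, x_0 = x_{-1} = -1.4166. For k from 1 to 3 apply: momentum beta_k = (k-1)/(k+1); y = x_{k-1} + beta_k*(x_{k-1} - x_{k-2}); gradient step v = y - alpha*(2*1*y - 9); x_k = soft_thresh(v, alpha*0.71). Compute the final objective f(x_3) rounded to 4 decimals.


FISTA on f(x) = 1*x^2 - 9*x + 0.71*|x|
L = 2, alpha = 0.1578
Iteration 1: beta = 0.0, y = -1.4166 + 0.0*(-1.4166 + 1.4166) = -1.4166
  grad(y) = -11.8332, v = y - alpha*grad = 0.4507
  prox(v) = soft_thresh(0.4507, 0.112) = 0.3386
Iteration 2: beta = 0.3333, y = 0.3386 + 0.3333*(0.3386 + 1.4166) = 0.9237
  grad(y) = -7.1526, v = y - alpha*grad = 2.0524
  prox(v) = soft_thresh(2.0524, 0.112) = 1.9404
Iteration 3: beta = 0.5, y = 1.9404 + 0.5*(1.9404 - 0.3386) = 2.7412
  grad(y) = -3.5176, v = y - alpha*grad = 3.2963
  prox(v) = soft_thresh(3.2963, 0.112) = 3.1842
f(x_3) = 1*3.1842^2 - 9*3.1842 + 0.71*|3.1842| = -16.258


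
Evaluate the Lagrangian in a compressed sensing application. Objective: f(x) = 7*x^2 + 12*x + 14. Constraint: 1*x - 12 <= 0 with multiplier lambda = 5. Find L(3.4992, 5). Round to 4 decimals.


Step 1: Evaluate f(x).
f(3.4992) = 7*3.4992^2 + 12*3.4992 + 14 = 141.7012
Step 2: Evaluate g(x).
g(3.4992) = 1*3.4992 - 12 = -8.5008
Step 3: Compute Lagrangian.
L = 141.7012 + 5*-8.5008 = 99.1972


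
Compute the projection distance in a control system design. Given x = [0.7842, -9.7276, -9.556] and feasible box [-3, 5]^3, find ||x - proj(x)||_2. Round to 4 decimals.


Project each component onto [-3, 5].
clip(0.7842) = 0.7842, clip(-9.7276) = -3.0, clip(-9.556) = -3.0
Projection = [0.7842, -3.0, -3.0]
Squared diffs: [0.0, 45.2606, 42.9811]
Distance = sqrt(88.2417) = 9.3937


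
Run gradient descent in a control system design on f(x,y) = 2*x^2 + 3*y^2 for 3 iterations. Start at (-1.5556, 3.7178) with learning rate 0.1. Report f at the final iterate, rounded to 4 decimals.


Gradient descent on f(x,y) = 2*x^2 + 3*y^2.
Starting point: (-1.5556, 3.7178), alpha = 0.1
Step 1: grad_x = 2*2*-1.5556 = -6.2224, grad_y = 2*3*3.7178 = 22.3068
  x_1 = -1.5556 - 0.1*-6.2224 = -0.9334
  y_1 = 3.7178 - 0.1*22.3068 = 1.4871
Step 2: grad_x = 2*2*-0.9334 = -3.7334, grad_y = 2*3*1.4871 = 8.9227
  x_2 = -0.9334 - 0.1*-3.7334 = -0.56
  y_2 = 1.4871 - 0.1*8.9227 = 0.5948
Step 3: grad_x = 2*2*-0.56 = -2.2401, grad_y = 2*3*0.5948 = 3.5691
  x_3 = -0.56 - 0.1*-2.2401 = -0.336
  y_3 = 0.5948 - 0.1*3.5691 = 0.2379
f(-0.336, 0.2379) = 2*(-0.336)^2 + 3*0.2379^2 = 0.3957


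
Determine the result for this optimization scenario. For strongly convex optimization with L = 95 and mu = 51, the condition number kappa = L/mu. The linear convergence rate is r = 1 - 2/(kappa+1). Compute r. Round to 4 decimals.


Step 1: Compute the condition number.
kappa = L/mu = 95/51 = 1.8627
Step 2: Compute the convergence rate.
r = 1 - 2/(kappa + 1) = 1 - 2*mu/(L + mu) = (L - mu)/(L + mu) = 44/146 = 0.3014


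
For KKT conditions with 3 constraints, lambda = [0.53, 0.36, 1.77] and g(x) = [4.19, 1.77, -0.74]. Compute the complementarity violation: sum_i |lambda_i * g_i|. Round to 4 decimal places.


KKT complementary slackness check:
lambda_1 * g_1 = 0.53 * 4.19 = 2.2207
lambda_2 * g_2 = 0.36 * 1.77 = 0.6372
lambda_3 * g_3 = 1.77 * -0.74 = -1.3098
Total violation = 2.2207 + 0.6372 + 1.3098 = 4.1677


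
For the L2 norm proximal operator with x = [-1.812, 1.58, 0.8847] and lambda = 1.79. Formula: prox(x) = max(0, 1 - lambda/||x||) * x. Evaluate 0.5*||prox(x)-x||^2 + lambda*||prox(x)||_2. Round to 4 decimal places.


Step 1: Compute ||x||.
||x|| = 2.5617
Step 2: Compute scaling factor.
scale = max(0, 1 - 1.79/2.5617) = 0.3013
Step 3: prox(x) = [-0.5459, 0.476, 0.2665]
||prox(x)|| = 0.7717
Step 4: Proximal objective.
0.5*||prox-x||^2 = 1.6021
lambda*||prox|| = 1.3813
Total = 2.9834


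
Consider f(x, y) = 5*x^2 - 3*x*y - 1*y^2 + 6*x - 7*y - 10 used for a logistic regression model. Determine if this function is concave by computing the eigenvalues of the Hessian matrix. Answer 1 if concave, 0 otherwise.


The Hessian of f(x,y) = 5*x^2 - 3*x*y - 1*y^2 + 6*x - 7*y - 10 is:
H = [[10, -3], [-3, -2]]
Trace = 10 - 2 = 8
Determinant = 10*-2 - (-3)^2 = -29
Discriminant = (8)^2 - 4*-29 = 180.0
Eigenvalues: lambda_1 = -2.7082, lambda_2 = 10.7082
The function is not concave.

0


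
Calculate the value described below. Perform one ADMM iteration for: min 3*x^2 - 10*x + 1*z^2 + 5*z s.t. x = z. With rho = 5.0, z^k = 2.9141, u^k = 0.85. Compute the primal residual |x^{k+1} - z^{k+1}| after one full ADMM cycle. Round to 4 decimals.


ADMM iteration with rho = 5.0, z^k = 2.9141, u^k = 0.85
Step 1: x-update.
Minimize 3*x^2 - 10*x + (5.0/2)*(x - 2.9141 + 0.85)^2
FOC: (2*3 + 5.0)*x = 10 + 5.0*(2.9141 - 0.85)
x^{k+1} = 1.8473
Step 2: z-update.
Minimize 1*z^2 + 5*z + (5.0/2)*(1.8473 - z + 0.85)^2
FOC: (2*1 + 5.0)*z = -5 + 5.0*(1.8473 + 0.85)
z^{k+1} = 1.2124
Step 3: u-update.
u^{k+1} = 0.85 + 1.8473 - 1.2124 = 1.4849
Step 4: Primal residual = |1.8473 - 1.2124| = 0.6349


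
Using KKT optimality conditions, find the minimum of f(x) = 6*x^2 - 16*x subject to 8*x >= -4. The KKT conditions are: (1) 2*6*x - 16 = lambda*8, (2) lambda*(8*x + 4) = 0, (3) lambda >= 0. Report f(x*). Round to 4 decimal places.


Step 1: Try lambda = 0 (constraint inactive).
Stationarity: 2*6*x - 16 = 0
x* = 16/(2*6) = 4/3 = 1.3333 (rounded; the exact value 4/3 is used below)
Check constraint: 8*1.3333 = 10.6664 >= -4 -- satisfied.
Step 2: Compute optimal value.
f(x*) = 6*(4/3)^2 - 16*(4/3) = -10.6667


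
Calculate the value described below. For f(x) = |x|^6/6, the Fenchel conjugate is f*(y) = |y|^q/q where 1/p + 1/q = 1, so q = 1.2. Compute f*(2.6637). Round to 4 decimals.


The conjugate exponent q satisfies 1/p + 1/q = 1.
p = 6, so q = 6/(6 - 1) = 1.2
|y|^q = 2.6637^1.2 = 3.2403
f*(2.6637) = 3.2403 / 1.2 = 2.7002


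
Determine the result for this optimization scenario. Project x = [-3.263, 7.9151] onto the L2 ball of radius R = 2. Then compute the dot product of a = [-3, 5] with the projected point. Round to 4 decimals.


Step 1: Compute ||x|| (intermediates to 6 decimals).
||x|| = sqrt((-3.263)^2 + 7.9151^2) = 8.561307
Step 2: Project.
Since ||x|| > R, scale = R/||x|| = 2/8.561307 = 0.233609, proj(x) = scale * x
proj(x) = [-0.762266, 1.849039]
Step 3: Dot product.
a^T * proj(x) = -3*(-0.762266) + 5*1.849039 = 11.532


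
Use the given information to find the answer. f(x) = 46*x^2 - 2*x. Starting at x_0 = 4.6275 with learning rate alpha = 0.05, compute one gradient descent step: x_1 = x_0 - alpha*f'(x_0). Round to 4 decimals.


We compute the gradient at x_0 and apply the update.
f'(x) = 92*x - 2
f'(4.6275) = 92*4.6275 - 2 = 423.73
x_1 = 4.6275 - 0.05*423.73 = -16.559


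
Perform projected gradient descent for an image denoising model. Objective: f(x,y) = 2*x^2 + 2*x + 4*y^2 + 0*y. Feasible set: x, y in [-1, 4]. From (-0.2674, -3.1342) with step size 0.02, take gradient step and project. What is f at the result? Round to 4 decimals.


Step 1: Compute gradient at (-0.2674, -3.1342).
grad_x = 2*2*-0.2674 + 2 = 0.9304
grad_y = 2*4*-3.1342 + 0 = -25.0736
Step 2: Gradient step.
x_raw = -0.2674 - 0.02*0.9304 = -0.286
y_raw = -3.1342 - 0.02*-25.0736 = -2.6327
Step 3: Project onto [-1, 4].
x_proj = clip(-0.286) = -0.286
y_proj = clip(-2.6327) = -1.0
Step 4: Evaluate f.
f(-0.286, -1.0) = 3.5916


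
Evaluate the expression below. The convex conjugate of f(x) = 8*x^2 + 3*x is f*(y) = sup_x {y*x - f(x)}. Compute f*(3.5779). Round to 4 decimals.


f*(y) = sup_x {y*x - a*x^2 - b*x} = sup_x {(y-b)*x - a*x^2}
FOC: (y - b) - 2a*x = 0 => x* = (y - b)/(2a)
x* = (3.5779 - 3)/(2*8) = 0.0361
f*(3.5779) = (y-b)^2/(4a) = (3.5779 - 3)^2/(4*8)
= 0.334/32 = 0.0104


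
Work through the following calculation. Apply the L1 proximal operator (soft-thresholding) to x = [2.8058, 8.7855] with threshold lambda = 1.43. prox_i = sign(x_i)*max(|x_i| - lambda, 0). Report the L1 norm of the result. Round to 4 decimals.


Soft-thresholding with lambda = 1.43:
prox(2.8058) = sign(2.8058)*max(|2.8058| - 1.43, 0) = 1.3758
prox(8.7855) = sign(8.7855)*max(|8.7855| - 1.43, 0) = 7.3555
prox(x) = [1.3758, 7.3555]
||prox(x)||_1 = 1.3758 + 7.3555 = 8.7313


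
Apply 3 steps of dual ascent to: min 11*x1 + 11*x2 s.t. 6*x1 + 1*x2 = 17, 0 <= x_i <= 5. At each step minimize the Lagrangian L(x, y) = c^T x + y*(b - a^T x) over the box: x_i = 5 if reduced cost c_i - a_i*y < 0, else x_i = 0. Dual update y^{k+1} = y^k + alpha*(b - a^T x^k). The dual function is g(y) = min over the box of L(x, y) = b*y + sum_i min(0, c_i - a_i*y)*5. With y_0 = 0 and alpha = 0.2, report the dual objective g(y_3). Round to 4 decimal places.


Dual ascent for LP: min 11*x1 + 11*x2, 6*x1 + 1*x2 = 17, 0 <= x_i <= 5
Step 1: y^k = 0.0, reduced costs: (11.0, 11.0)
  x^k = (0.0, 0.0), subgradient = b - a^T x = 17.0
  y^{k+1} = 0.0 + 0.2*17.0 = 3.4
Step 2: y^k = 3.4, reduced costs: (-9.4, 7.6)
  x^k = (5.0, 0.0), subgradient = b - a^T x = -13.0
  y^{k+1} = 3.4 + 0.2*-13.0 = 0.8
Step 3: y^k = 0.8, reduced costs: (6.2, 10.2)
  x^k = (0.0, 0.0), subgradient = b - a^T x = 17.0
  y^{k+1} = 0.8 + 0.2*17.0 = 4.2
Dual objective at y_3 = 4.2: reduced costs (-14.2, 6.8), box minimizer x = (5.0, 0.0)
g(y_3) = b*y + (c1 - a1*y)*x1 + (c2 - a2*y)*x2 = 17*4.2 + (-14.2)*5.0 + 6.8*0.0 = 71.4 - 71.0 + 0.0 = 0.4


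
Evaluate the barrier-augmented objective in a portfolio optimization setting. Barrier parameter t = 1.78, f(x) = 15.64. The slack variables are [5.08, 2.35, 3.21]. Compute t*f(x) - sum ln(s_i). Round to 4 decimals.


Step 1: Compute log-barrier.
ln values: [1.6253, 0.8544, 1.1663]
phi = -(1.6253 + 0.8544 + 1.1663) = -3.646
Step 2: Compute augmented objective.
t*f(x) = 1.78*15.64 = 27.8392
Total = 27.8392 - 3.646 = 24.1932


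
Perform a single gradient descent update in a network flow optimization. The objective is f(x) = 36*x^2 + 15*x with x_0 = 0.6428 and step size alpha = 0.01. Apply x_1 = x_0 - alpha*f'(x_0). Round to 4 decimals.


We compute the gradient at x_0 and apply the update.
f'(x) = 72*x + 15
f'(0.6428) = 72*0.6428 + 15 = 61.2816
x_1 = 0.6428 - 0.01*61.2816 = 0.03


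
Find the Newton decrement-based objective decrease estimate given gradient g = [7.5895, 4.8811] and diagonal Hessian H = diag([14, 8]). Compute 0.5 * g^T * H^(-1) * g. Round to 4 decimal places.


Step 1: H is diagonal, so H^(-1) * g = [0.5421, 0.6101].
Step 2: g^T H^(-1) g = sum_i g_i^2 / H_ii
  = (7.5895)^2/14 + (4.8811)^2/8
  = 4.1143 + 2.9781 = 7.0925
Step 3: Objective decrease = 0.5 * g^T H^(-1) g = 3.5462


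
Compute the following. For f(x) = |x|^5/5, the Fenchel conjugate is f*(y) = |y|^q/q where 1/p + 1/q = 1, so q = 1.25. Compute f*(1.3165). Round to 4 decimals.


The conjugate exponent q satisfies 1/p + 1/q = 1.
p = 5, so q = 5/(5 - 1) = 1.25
|y|^q = 1.3165^1.25 = 1.4102
f*(1.3165) = 1.4102 / 1.25 = 1.1281


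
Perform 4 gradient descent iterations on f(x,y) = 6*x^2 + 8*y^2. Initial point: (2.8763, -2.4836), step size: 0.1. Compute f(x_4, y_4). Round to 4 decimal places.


Gradient descent on f(x,y) = 6*x^2 + 8*y^2.
Starting point: (2.8763, -2.4836), alpha = 0.1
Step 1: grad_x = 2*6*2.8763 = 34.5156, grad_y = 2*8*-2.4836 = -39.7376
  x_1 = 2.8763 - 0.1*34.5156 = -0.5753
  y_1 = -2.4836 - 0.1*-39.7376 = 1.4902
Step 2: grad_x = 2*6*-0.5753 = -6.9031, grad_y = 2*8*1.4902 = 23.8426
  x_2 = -0.5753 - 0.1*-6.9031 = 0.1151
  y_2 = 1.4902 - 0.1*23.8426 = -0.8941
Step 3: grad_x = 2*6*0.1151 = 1.3806, grad_y = 2*8*-0.8941 = -14.3055
  x_3 = 0.1151 - 0.1*1.3806 = -0.023
  y_3 = -0.8941 - 0.1*-14.3055 = 0.5365
Step 4: grad_x = 2*6*-0.023 = -0.2761, grad_y = 2*8*0.5365 = 8.5833
  x_4 = -0.023 - 0.1*-0.2761 = 0.0046
  y_4 = 0.5365 - 0.1*8.5833 = -0.3219
f(0.0046, -0.3219) = 6*0.0046^2 + 8*(-0.3219)^2 = 0.829


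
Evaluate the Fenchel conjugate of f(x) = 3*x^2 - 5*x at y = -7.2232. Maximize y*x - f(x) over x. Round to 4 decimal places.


f*(y) = sup_x {y*x - a*x^2 - b*x} = sup_x {(y-b)*x - a*x^2}
FOC: (y - b) - 2a*x = 0 => x* = (y - b)/(2a)
x* = (-7.2232 + 5)/(2*3) = -0.3705
f*(-7.2232) = (y-b)^2/(4a) = (-7.2232 + 5)^2/(4*3)
= 4.9426/12 = 0.4119


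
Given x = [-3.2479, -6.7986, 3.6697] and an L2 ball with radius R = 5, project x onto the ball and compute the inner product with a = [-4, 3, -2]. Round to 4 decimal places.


Step 1: Compute ||x|| (intermediates to 6 decimals).
||x|| = sqrt((-3.2479)^2 + (-6.7986)^2 + 3.6697^2) = 8.380723
Step 2: Project.
Since ||x|| > R, scale = R/||x|| = 5/8.380723 = 0.596607, proj(x) = scale * x
proj(x) = [-1.93772, -4.056092, 2.189369]
Step 3: Dot product.
a^T * proj(x) = -4*(-1.93772) + 3*(-4.056092) - 2*2.189369 = -8.7961


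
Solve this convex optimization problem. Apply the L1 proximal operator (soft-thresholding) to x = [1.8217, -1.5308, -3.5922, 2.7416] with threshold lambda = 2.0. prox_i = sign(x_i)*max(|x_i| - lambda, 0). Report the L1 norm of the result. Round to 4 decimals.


Soft-thresholding with lambda = 2.0:
prox(1.8217) = sign(1.8217)*max(|1.8217| - 2.0, 0) = 0.0
prox(-1.5308) = sign(-1.5308)*max(|-1.5308| - 2.0, 0) = 0.0
prox(-3.5922) = sign(-3.5922)*max(|-3.5922| - 2.0, 0) = -1.5922
prox(2.7416) = sign(2.7416)*max(|2.7416| - 2.0, 0) = 0.7416
prox(x) = [0.0, 0.0, -1.5922, 0.7416]
||prox(x)||_1 = 0.0 + 0.0 + 1.5922 + 0.7416 = 2.3338


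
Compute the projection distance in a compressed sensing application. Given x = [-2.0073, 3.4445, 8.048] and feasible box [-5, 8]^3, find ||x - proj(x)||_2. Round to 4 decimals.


Project each component onto [-5, 8].
clip(-2.0073) = -2.0073, clip(3.4445) = 3.4445, clip(8.048) = 8.0
Projection = [-2.0073, 3.4445, 8.0]
Squared diffs: [0.0, 0.0, 0.0023]
Distance = sqrt(0.0023) = 0.048


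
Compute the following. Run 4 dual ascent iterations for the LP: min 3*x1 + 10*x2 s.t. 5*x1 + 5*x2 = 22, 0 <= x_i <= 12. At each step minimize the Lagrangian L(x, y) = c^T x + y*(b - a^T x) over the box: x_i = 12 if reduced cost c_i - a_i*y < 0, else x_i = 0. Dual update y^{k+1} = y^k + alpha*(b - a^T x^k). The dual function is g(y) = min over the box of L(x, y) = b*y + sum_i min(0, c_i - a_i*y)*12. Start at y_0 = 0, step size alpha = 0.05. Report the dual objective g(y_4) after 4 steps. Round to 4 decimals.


Dual ascent for LP: min 3*x1 + 10*x2, 5*x1 + 5*x2 = 22, 0 <= x_i <= 12
Step 1: y^k = 0.0, reduced costs: (3.0, 10.0)
  x^k = (0.0, 0.0), subgradient = b - a^T x = 22.0
  y^{k+1} = 0.0 + 0.05*22.0 = 1.1
Step 2: y^k = 1.1, reduced costs: (-2.5, 4.5)
  x^k = (12.0, 0.0), subgradient = b - a^T x = -38.0
  y^{k+1} = 1.1 + 0.05*-38.0 = -0.8
Step 3: y^k = -0.8, reduced costs: (7.0, 14.0)
  x^k = (0.0, 0.0), subgradient = b - a^T x = 22.0
  y^{k+1} = -0.8 + 0.05*22.0 = 0.3
Step 4: y^k = 0.3, reduced costs: (1.5, 8.5)
  x^k = (0.0, 0.0), subgradient = b - a^T x = 22.0
  y^{k+1} = 0.3 + 0.05*22.0 = 1.4
Dual objective at y_4 = 1.4: reduced costs (-4.0, 3.0), box minimizer x = (12.0, 0.0)
g(y_4) = b*y + (c1 - a1*y)*x1 + (c2 - a2*y)*x2 = 22*1.4 + (-4.0)*12.0 + 3.0*0.0 = 30.8 - 48.0 + 0.0 = -17.2


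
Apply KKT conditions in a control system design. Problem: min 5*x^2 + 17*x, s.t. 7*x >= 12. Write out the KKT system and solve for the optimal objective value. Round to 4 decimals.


Step 1: Try lambda = 0 (constraint inactive).
x_unc = -17/(2*5) = -1.7
Check: 7*-1.7 = -11.9 < 12 -- violated!
Step 2: Constraint must be active: 7*x = 12
x* = 12/7 = 1.7143 (rounded; the exact value 12/7 is used below)
lambda = (2*5*(12/7) + 17)/7 = 4.8776
Step 3: Compute optimal value.
f(x*) = 5*(12/7)^2 + 17*(12/7) = 43.8367


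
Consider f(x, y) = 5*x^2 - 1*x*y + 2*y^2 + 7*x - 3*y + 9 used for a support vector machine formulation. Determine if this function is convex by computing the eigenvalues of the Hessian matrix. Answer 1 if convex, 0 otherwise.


The Hessian of f(x,y) = 5*x^2 - 1*x*y + 2*y^2 + 7*x - 3*y + 9 is:
H = [[10, -1], [-1, 4]]
Trace = 10 + 4 = 14
Determinant = 10*4 - (-1)^2 = 39
Discriminant = (14)^2 - 4*39 = 40.0
Eigenvalues: lambda_1 = 3.8377, lambda_2 = 10.1623
The function is convex.

1


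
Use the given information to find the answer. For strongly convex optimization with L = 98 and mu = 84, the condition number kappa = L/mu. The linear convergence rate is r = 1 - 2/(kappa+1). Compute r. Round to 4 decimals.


Step 1: Compute the condition number.
kappa = L/mu = 98/84 = 1.1667
Step 2: Compute the convergence rate.
r = 1 - 2/(kappa + 1) = 1 - 2*mu/(L + mu) = (L - mu)/(L + mu) = 14/182 = 0.0769


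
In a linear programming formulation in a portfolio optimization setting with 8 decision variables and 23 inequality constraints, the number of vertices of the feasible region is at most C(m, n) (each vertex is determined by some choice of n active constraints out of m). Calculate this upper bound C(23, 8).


Each vertex corresponds to some choice of n active constraints out of m, so the number of vertices is at most C(m, n) = m! / (n!(m-n)!).
m = 23, n = 8
Numerator: 23 * 22 * 21 * 20 * 19 * 18 * 17 * 16
Denominator: 8! = 40320
C(23, 8) = 490314


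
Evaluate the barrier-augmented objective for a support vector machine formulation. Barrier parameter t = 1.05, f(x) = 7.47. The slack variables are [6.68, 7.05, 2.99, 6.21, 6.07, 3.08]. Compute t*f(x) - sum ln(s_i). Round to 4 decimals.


Step 1: Compute log-barrier.
ln values: [1.8991, 1.953, 1.0953, 1.8262, 1.8034, 1.1249]
phi = -(1.8991 + 1.953 + 1.0953 + 1.8262 + 1.8034 + 1.1249) = -9.7019
Step 2: Compute augmented objective.
t*f(x) = 1.05*7.47 = 7.8435
Total = 7.8435 - 9.7019 = -1.8584


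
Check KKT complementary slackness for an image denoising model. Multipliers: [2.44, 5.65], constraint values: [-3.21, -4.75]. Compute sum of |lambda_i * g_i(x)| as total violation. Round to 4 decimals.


KKT complementary slackness check:
lambda_1 * g_1 = 2.44 * -3.21 = -7.8324
lambda_2 * g_2 = 5.65 * -4.75 = -26.8375
Total violation = 7.8324 + 26.8375 = 34.6699


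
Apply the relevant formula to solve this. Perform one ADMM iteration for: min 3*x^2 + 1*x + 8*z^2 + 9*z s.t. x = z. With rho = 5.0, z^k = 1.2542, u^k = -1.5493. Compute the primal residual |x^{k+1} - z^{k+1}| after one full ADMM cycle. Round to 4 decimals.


ADMM iteration with rho = 5.0, z^k = 1.2542, u^k = -1.5493
Step 1: x-update.
Minimize 3*x^2 + 1*x + (5.0/2)*(x - 1.2542 - 1.5493)^2
FOC: (2*3 + 5.0)*x = -1 + 5.0*(1.2542 + 1.5493)
x^{k+1} = 1.1834
Step 2: z-update.
Minimize 8*z^2 + 9*z + (5.0/2)*(1.1834 - z - 1.5493)^2
FOC: (2*8 + 5.0)*z = -9 + 5.0*(1.1834 - 1.5493)
z^{k+1} = -0.5157
Step 3: u-update.
u^{k+1} = -1.5493 + 1.1834 + 0.5157 = 0.1498
Step 4: Primal residual = |1.1834 + 0.5157| = 1.6991


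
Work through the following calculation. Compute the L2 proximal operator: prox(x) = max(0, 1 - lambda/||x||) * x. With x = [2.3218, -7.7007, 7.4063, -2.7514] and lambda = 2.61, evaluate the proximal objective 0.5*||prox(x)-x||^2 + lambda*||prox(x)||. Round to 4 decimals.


Step 1: Compute ||x||.
||x|| = 11.2745
Step 2: Compute scaling factor.
scale = max(0, 1 - 2.61/11.2745) = 0.7685
Step 3: prox(x) = [1.7843, -5.918, 5.6918, -2.1145]
||prox(x)|| = 8.6645
Step 4: Proximal objective.
0.5*||prox-x||^2 = 3.4061
lambda*||prox|| = 22.6143
Total = 26.0205


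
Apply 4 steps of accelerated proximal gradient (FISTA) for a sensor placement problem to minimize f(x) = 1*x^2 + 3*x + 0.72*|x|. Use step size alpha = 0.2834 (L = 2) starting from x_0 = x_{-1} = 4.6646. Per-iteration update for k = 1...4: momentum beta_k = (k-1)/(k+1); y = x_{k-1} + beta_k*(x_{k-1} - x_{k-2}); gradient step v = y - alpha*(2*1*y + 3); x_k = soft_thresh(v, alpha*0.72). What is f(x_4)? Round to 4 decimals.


FISTA on f(x) = 1*x^2 + 3*x + 0.72*|x|
L = 2, alpha = 0.2834
Iteration 1: beta = 0.0, y = 4.6646 + 0.0*(4.6646 - 4.6646) = 4.6646
  grad(y) = 12.3292, v = y - alpha*grad = 1.1705
  prox(v) = soft_thresh(1.1705, 0.204) = 0.9665
Iteration 2: beta = 0.3333, y = 0.9665 + 0.3333*(0.9665 - 4.6646) = -0.2663
  grad(y) = 2.4675, v = y - alpha*grad = -0.9655
  prox(v) = soft_thresh(-0.9655, 0.204) = -0.7615
Iteration 3: beta = 0.5, y = -0.7615 + 0.5*(-0.7615 - 0.9665) = -1.6255
  grad(y) = -0.2509, v = y - alpha*grad = -1.5544
  prox(v) = soft_thresh(-1.5544, 0.204) = -1.3503
Iteration 4: beta = 0.6, y = -1.3503 + 0.6*(-1.3503 + 0.7615) = -1.7036
  grad(y) = -0.4072, v = y - alpha*grad = -1.5882
  prox(v) = soft_thresh(-1.5882, 0.204) = -1.3841
f(x_4) = 1*(-1.3841)^2 + 3*(-1.3841) + 0.72*|-1.3841| = -1.24


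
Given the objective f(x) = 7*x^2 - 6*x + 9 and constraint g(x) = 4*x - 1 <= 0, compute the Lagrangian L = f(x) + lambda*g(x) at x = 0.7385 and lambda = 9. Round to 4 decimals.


Step 1: Evaluate f(x).
f(0.7385) = 7*0.7385^2 - 6*0.7385 + 9 = 8.3867
Step 2: Evaluate g(x).
g(0.7385) = 4*0.7385 - 1 = 1.954
Step 3: Compute Lagrangian.
L = 8.3867 + 9*1.954 = 25.9727


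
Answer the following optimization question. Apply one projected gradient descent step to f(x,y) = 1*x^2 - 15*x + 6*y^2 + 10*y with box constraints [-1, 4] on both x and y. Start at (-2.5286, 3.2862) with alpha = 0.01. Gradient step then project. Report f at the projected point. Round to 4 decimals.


Step 1: Compute gradient at (-2.5286, 3.2862).
grad_x = 2*1*-2.5286 - 15 = -20.0572
grad_y = 2*6*3.2862 + 10 = 49.4344
Step 2: Gradient step.
x_raw = -2.5286 - 0.01*-20.0572 = -2.328
y_raw = 3.2862 - 0.01*49.4344 = 2.7919
Step 3: Project onto [-1, 4].
x_proj = clip(-2.328) = -1.0
y_proj = clip(2.7919) = 2.7919
Step 4: Evaluate f.
f(-1.0, 2.7919) = 90.6853
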